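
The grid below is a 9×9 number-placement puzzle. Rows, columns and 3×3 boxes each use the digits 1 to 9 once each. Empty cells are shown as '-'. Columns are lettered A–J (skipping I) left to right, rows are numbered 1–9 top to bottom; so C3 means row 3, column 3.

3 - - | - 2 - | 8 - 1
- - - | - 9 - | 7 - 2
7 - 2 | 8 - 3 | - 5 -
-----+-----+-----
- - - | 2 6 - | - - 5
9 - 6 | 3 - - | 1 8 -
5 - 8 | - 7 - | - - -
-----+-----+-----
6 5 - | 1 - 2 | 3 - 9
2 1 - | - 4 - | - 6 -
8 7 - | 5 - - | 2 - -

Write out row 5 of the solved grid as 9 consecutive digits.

E3 = 1: row 3 has {2,3,5,7,8}; col 5 has {2,4,6,7,9}; box has {2,3,8,9} → only 1 remains.
E5 = 5: row 5 has {1,3,6,8,9}; col 5 has {1,2,4,6,7,9}; box has {2,3,6,7} → only 5 remains.
F5 = 4: row 5 has {1,3,5,6,8,9}; col 6 has {2,3}; box has {2,3,5,6,7} → only 4 remains.
J5 = 7: row 5 has {1,3,4,5,6,8,9}; col 9 has {1,2,5,9}; box has {1,5,8} → only 7 remains.
D6 = 9: row 6 has {5,7,8}; col 4 has {1,2,3,5,8}; box has {2,3,4,5,6,7} → only 9 remains.
F6 = 1: row 6 has {5,7,8,9}; col 6 has {2,3,4}; box has {2,3,4,5,6,7,9} → only 1 remains.
C7 = 4: row 7 has {1,2,3,5,6,9}; col 3 has {2,6,8}; box has {1,2,5,6,7,8} → only 4 remains.
E7 = 8: row 7 has {1,2,3,4,5,6,9}; col 5 has {1,2,4,5,6,7,9}; box has {1,2,4,5} → only 8 remains.
H7 = 7: row 7 has {1,2,3,4,5,6,8,9}; col 8 has {5,6,8}; box has {2,3,6,9} → only 7 remains.
D8 = 7: row 8 has {1,2,4,6}; col 4 has {1,2,3,5,8,9}; box has {1,2,4,5,8} → only 7 remains.
F8 = 9: row 8 has {1,2,4,6,7}; col 6 has {1,2,3,4}; box has {1,2,4,5,7,8} → only 9 remains.
G8 = 5: row 8 has {1,2,4,6,7,9}; col 7 has {1,2,3,7,8}; box has {2,3,6,7,9} → only 5 remains.
J8 = 8: row 8 has {1,2,4,5,6,7,9}; col 9 has {1,2,5,7,9}; box has {2,3,5,6,7,9} → only 8 remains.
E9 = 3: row 9 has {2,5,7,8}; col 5 has {1,2,4,5,6,7,8,9}; box has {1,2,4,5,7,8,9} → only 3 remains.
F9 = 6: row 9 has {2,3,5,7,8}; col 6 has {1,2,3,4,9}; box has {1,2,3,4,5,7,8,9} → only 6 remains.
J9 = 4: row 9 has {2,3,5,6,7,8}; col 9 has {1,2,5,7,8,9}; box has {2,3,5,6,7,8,9} → only 4 remains.
F2 = 5: row 2 has {2,7,9}; col 6 has {1,2,3,4,6,9}; box has {1,2,3,8,9} → only 5 remains.
J3 = 6: row 3 has {1,2,3,5,7,8}; col 9 has {1,2,4,5,7,8,9}; box has {1,2,5,7,8} → only 6 remains.
F4 = 8: row 4 has {2,5,6}; col 6 has {1,2,3,4,5,6,9}; box has {1,2,3,4,5,6,7,9} → only 8 remains.
B5 = 2: row 5 has {1,3,4,5,6,7,8,9}; col 2 has {1,5,7}; box has {5,6,8,9} → only 2 remains.

926354187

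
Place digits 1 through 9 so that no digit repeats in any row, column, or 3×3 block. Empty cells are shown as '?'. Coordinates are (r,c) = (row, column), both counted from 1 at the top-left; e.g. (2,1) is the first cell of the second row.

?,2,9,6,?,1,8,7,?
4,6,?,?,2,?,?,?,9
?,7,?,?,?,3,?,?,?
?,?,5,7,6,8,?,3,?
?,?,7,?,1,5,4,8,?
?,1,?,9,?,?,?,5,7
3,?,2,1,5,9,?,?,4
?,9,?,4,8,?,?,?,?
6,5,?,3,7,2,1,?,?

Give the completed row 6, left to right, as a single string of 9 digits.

816934257

(1,1) = 5 (sole candidate).
(1,5) = 4 (sole candidate).
(1,9) = 3 (sole candidate).
(2,6) = 7 (sole candidate).
(2,7) = 5 (sole candidate).
(2,8) = 1 (sole candidate).
(3,5) = 9 (sole candidate).
(4,2) = 4 (sole candidate).
(5,2) = 3 (sole candidate).
(5,4) = 2 (sole candidate).
(5,9) = 6 (sole candidate).
(6,5) = 3: row 6 has {1,5,7,9}; col 5 has {1,2,4,5,6,7,8,9}; box has {1,2,5,6,7,8,9} → only 3 remains.
(6,6) = 4: row 6 has {1,3,5,7,9}; col 6 has {1,2,3,5,7,8,9}; box has {1,2,3,5,6,7,8,9} → only 4 remains.
(6,7) = 2: row 6 has {1,3,4,5,7,9}; col 7 has {1,4,5,8}; box has {3,4,5,6,7,8} → only 2 remains.
(7,2) = 8 (sole candidate).
(7,8) = 6 (sole candidate).
(8,3) = 1 (sole candidate).
(8,6) = 6 (sole candidate).
(8,8) = 2 (sole candidate).
(8,9) = 5 (sole candidate).
(9,3) = 4 (sole candidate).
(9,8) = 9 (sole candidate).
(9,9) = 8 (sole candidate).
(2,4) = 8 (sole candidate).
(3,3) = 8 (sole candidate).
(3,4) = 5 (sole candidate).
(3,7) = 6 (sole candidate).
(3,8) = 4 (sole candidate).
(3,9) = 2 (sole candidate).
(4,7) = 9 (sole candidate).
(4,9) = 1 (sole candidate).
(5,1) = 9 (sole candidate).
(6,1) = 8: row 6 has {1,2,3,4,5,7,9}; col 1 has {3,4,5,6,9}; box has {1,3,4,5,7,9} → only 8 remains.
(6,3) = 6: row 6 has {1,2,3,4,5,7,8,9}; col 3 has {1,2,4,5,7,8,9}; box has {1,3,4,5,7,8,9} → only 6 remains.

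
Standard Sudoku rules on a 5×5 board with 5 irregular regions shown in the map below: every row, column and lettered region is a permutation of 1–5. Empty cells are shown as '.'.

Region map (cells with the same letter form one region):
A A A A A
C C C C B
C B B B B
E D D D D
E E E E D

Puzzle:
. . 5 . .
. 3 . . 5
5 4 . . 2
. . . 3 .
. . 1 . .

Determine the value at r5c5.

r3c3 = 3: row 3 has {2,4,5}; col 3 has {1,5}; region has {2,4,5} → only 3 remains.
r3c4 = 1: row 3 has {2,3,4,5}; col 4 has {3}; region has {2,3,4,5} → only 1 remains.
r5c5 = 4: row 5 has {1}; col 5 has {2,5}; region has {3} → only 4 remains.

4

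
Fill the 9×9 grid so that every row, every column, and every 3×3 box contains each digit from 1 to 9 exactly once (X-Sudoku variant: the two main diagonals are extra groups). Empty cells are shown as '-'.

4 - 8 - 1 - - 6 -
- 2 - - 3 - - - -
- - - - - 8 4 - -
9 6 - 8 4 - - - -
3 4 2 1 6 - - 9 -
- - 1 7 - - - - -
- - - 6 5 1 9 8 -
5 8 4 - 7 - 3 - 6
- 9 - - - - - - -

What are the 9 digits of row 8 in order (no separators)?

584279316

r5c6 = 5 (sole candidate).
r6c1 = 8 (sole candidate).
r6c2 = 5 (sole candidate).
r6c6 = 3 (sole candidate).
r7c3 = 3 (sole candidate).
r8c8 = 1: row 8 has {3,4,5,6,7,8}; col 8 has {6,8,9}; box has {3,6,8,9}; main diagonal has {2,3,4,6,8,9} → only 1 remains.
r2c8 = 5 (sole candidate).
r4c3 = 7 (sole candidate).
r4c6 = 2 (sole candidate).
r4c8 = 3 (sole candidate).
r6c5 = 9 (sole candidate).
r7c2 = 7 (sole candidate).
r8c6 = 9: row 8 has {1,3,4,5,6,7,8}; col 6 has {1,2,3,5,8}; box has {1,5,6,7} → only 9 remains.
r9c1 = 1 (sole candidate).
r9c3 = 6 (sole candidate).
r9c6 = 4 (sole candidate).
r1c2 = 3 (sole candidate).
r1c6 = 7 (sole candidate).
r1c7 = 2 (sole candidate).
r1c9 = 9 (sole candidate).
r2c3 = 9 (sole candidate).
r2c4 = 4 (sole candidate).
r2c6 = 6 (sole candidate).
r3c2 = 1 (sole candidate).
r3c3 = 5 (sole candidate).
r3c5 = 2 (sole candidate).
r3c8 = 7 (sole candidate).
r3c9 = 3 (sole candidate).
r6c7 = 6 (sole candidate).
r7c1 = 2 (sole candidate).
r7c9 = 4 (sole candidate).
r8c4 = 2: row 8 has {1,3,4,5,6,7,8,9}; col 4 has {1,4,6,7,8}; box has {1,4,5,6,7,9} → only 2 remains.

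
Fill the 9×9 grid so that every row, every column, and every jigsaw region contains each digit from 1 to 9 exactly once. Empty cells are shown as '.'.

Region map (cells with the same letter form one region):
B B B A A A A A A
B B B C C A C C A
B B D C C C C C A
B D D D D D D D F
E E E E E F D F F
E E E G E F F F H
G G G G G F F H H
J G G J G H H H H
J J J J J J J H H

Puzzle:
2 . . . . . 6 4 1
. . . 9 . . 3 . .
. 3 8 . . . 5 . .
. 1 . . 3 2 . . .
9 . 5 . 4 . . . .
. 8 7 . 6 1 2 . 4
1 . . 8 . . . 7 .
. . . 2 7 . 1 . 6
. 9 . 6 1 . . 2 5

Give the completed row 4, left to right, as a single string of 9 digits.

r1c3 = 9 (sole candidate).
r3c5 = 2 (sole candidate).
r5c2 = 2 (sole candidate).
r5c7 = 7 (sole candidate).
r6c1 = 3 (sole candidate).
r6c4 = 5 (sole candidate).
r6c8 = 9 (sole candidate).
r7c5 = 9 (sole candidate).
r7c7 = 4 (sole candidate).
r7c9 = 3 (sole candidate).
r8c2 = 4 (sole candidate).
r8c3 = 3 (sole candidate).
r8c8 = 8 (sole candidate).
r9c3 = 4 (sole candidate).
r9c7 = 8 (sole candidate).
r2c5 = 8 (sole candidate).
r4c3 = 6: row 4 has {1,2,3}; col 3 has {3,4,5,7,8,9}; region has {1,2,3,7,8} → only 6 remains.
r4c4 = 4: row 4 has {1,2,3,6}; col 4 has {2,5,6,8,9}; region has {1,2,3,6,7,8} → only 4 remains.
r4c7 = 9: row 4 has {1,2,3,4,6}; col 7 has {1,2,3,4,5,6,7,8}; region has {1,2,3,4,6,7,8} → only 9 remains.
r4c8 = 5: row 4 has {1,2,3,4,6,9}; col 8 has {2,4,7,8,9}; region has {1,2,3,4,6,7,8,9} → only 5 remains.
r5c4 = 1 (sole candidate).
r5c9 = 8 (sole candidate).
r7c2 = 6 (sole candidate).
r7c3 = 2 (sole candidate).
r7c6 = 5 (sole candidate).
r8c1 = 5 (sole candidate).
r8c6 = 9 (sole candidate).
r9c1 = 7 (sole candidate).
r9c6 = 3 (sole candidate).
r1c5 = 5 (sole candidate).
r2c3 = 1 (sole candidate).
r2c6 = 7 (sole candidate).
r2c8 = 6 (sole candidate).
r2c9 = 2 (sole candidate).
r3c4 = 7 (sole candidate).
r3c6 = 4 (sole candidate).
r3c8 = 1 (sole candidate).
r3c9 = 9 (sole candidate).
r4c1 = 8: row 4 has {1,2,3,4,5,6,9}; col 1 has {1,2,3,5,7,9}; region has {1,2,3,9} → only 8 remains.
r4c9 = 7: row 4 has {1,2,3,4,5,6,8,9}; col 9 has {1,2,3,4,5,6,8,9}; region has {1,2,4,5,8,9} → only 7 remains.

816432957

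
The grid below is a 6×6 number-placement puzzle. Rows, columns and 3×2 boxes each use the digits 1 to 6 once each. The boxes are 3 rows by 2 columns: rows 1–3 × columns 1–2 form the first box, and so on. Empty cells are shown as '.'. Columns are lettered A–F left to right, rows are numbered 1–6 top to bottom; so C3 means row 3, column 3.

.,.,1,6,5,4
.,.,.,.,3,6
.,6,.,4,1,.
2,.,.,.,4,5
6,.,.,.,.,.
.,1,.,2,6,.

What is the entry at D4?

1

A1 = 3: row 1 has {1,4,5,6}; col 1 has {2,6}; box has {6} → only 3 remains.
B1 = 2: row 1 has {1,3,4,5,6}; col 2 has {1,6}; box has {3,6} → only 2 remains.
D2 = 5: row 2 has {3,6}; col 4 has {2,4,6}; box has {1,4,6} → only 5 remains.
A3 = 5: row 3 has {1,4,6}; col 1 has {2,3,6}; box has {2,3,6} → only 5 remains.
F3 = 2: row 3 has {1,4,5,6}; col 6 has {4,5,6}; box has {1,3,4,5,6} → only 2 remains.
B4 = 3: row 4 has {2,4,5}; col 2 has {1,2,6}; box has {1,2,6} → only 3 remains.
C4 = 6: row 4 has {2,3,4,5}; col 3 has {1}; box has {2} → only 6 remains.
D4 = 1: row 4 has {2,3,4,5,6}; col 4 has {2,4,5,6}; box has {2,6} → only 1 remains.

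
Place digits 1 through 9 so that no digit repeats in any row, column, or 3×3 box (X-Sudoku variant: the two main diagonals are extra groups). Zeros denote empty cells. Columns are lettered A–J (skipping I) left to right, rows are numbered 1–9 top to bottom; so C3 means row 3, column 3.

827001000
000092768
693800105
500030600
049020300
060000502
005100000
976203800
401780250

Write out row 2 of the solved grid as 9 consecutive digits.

154392768

A2 = 1: row 2 has {2,6,7,8,9}; col 1 has {4,5,6,8,9}; box has {2,3,6,7,8,9} → only 1 remains.
B2 = 5: row 2 has {1,2,6,7,8,9}; col 2 has {2,4,6,7,9}; box has {1,2,3,6,7,8,9}; main diagonal has {2,3,8} → only 5 remains.
C2 = 4: row 2 has {1,2,5,6,7,8,9}; col 3 has {1,3,5,6,7,9}; box has {1,2,3,5,6,7,8,9} → only 4 remains.
D2 = 3: row 2 has {1,2,4,5,6,7,8,9}; col 4 has {1,2,7,8}; box has {1,2,8,9} → only 3 remains.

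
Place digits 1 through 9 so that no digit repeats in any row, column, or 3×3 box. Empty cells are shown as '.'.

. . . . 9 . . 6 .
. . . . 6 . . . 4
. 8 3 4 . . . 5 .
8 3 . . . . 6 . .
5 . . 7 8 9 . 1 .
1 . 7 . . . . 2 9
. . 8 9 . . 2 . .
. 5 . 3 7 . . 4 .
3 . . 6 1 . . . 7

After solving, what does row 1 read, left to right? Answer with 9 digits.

471895362

R3C5 = 2: row 3 has {3,4,5,8}; col 5 has {1,6,7,8,9}; box has {4,6,9} → only 2 remains.
R3C9 = 1: row 3 has {2,3,4,5,8}; col 9 has {4,7,9}; box has {4,5,6} → only 1 remains.
R4C8 = 7: row 4 has {3,6,8}; col 8 has {1,2,4,5,6}; box has {1,2,6,9} → only 7 remains.
R4C9 = 5: row 4 has {3,6,7,8}; col 9 has {1,4,7,9}; box has {1,2,6,7,9} → only 5 remains.
R5C9 = 3: row 5 has {1,5,7,8,9}; col 9 has {1,4,5,7,9}; box has {1,2,5,6,7,9} → only 3 remains.
R6C4 = 5: row 6 has {1,2,7,9}; col 4 has {3,4,6,7,9}; box has {7,8,9} → only 5 remains.
R7C8 = 3: row 7 has {2,8,9}; col 8 has {1,2,4,5,6,7}; box has {2,4,7} → only 3 remains.
R7C9 = 6: row 7 has {2,3,8,9}; col 9 has {1,3,4,5,7,9}; box has {2,3,4,7} → only 6 remains.
R8C9 = 8: row 8 has {3,4,5,7}; col 9 has {1,3,4,5,6,7,9}; box has {2,3,4,6,7} → only 8 remains.
R9C8 = 9: row 9 has {1,3,6,7}; col 8 has {1,2,3,4,5,6,7}; box has {2,3,4,6,7,8} → only 9 remains.
R1C9 = 2: row 1 has {6,9}; col 9 has {1,3,4,5,6,7,8,9}; box has {1,4,5,6} → only 2 remains.
R2C8 = 8: row 2 has {4,6}; col 8 has {1,2,3,4,5,6,7,9}; box has {1,2,4,5,6} → only 8 remains.
R3C6 = 7: row 3 has {1,2,3,4,5,8}; col 6 has {9}; box has {2,4,6,9} → only 7 remains.
R3C7 = 9: row 3 has {1,2,3,4,5,7,8}; col 7 has {2,6}; box has {1,2,4,5,6,8} → only 9 remains.
R4C5 = 4: row 4 has {3,5,6,7,8}; col 5 has {1,2,6,7,8,9}; box has {5,7,8,9} → only 4 remains.
R5C7 = 4: row 5 has {1,3,5,7,8,9}; col 7 has {2,6,9}; box has {1,2,3,5,6,7,9} → only 4 remains.
R6C5 = 3: row 6 has {1,2,5,7,9}; col 5 has {1,2,4,6,7,8,9}; box has {4,5,7,8,9} → only 3 remains.
R6C6 = 6: row 6 has {1,2,3,5,7,9}; col 6 has {7,9}; box has {3,4,5,7,8,9} → only 6 remains.
R6C7 = 8: row 6 has {1,2,3,5,6,7,9}; col 7 has {2,4,6,9}; box has {1,2,3,4,5,6,7,9} → only 8 remains.
R7C5 = 5: row 7 has {2,3,6,8,9}; col 5 has {1,2,3,4,6,7,8,9}; box has {1,3,6,7,9} → only 5 remains.
R7C6 = 4: row 7 has {2,3,5,6,8,9}; col 6 has {6,7,9}; box has {1,3,5,6,7,9} → only 4 remains.
R8C6 = 2: row 8 has {3,4,5,7,8}; col 6 has {4,6,7,9}; box has {1,3,4,5,6,7,9} → only 2 remains.
R8C7 = 1: row 8 has {2,3,4,5,7,8}; col 7 has {2,4,6,8,9}; box has {2,3,4,6,7,8,9} → only 1 remains.
R9C6 = 8: row 9 has {1,3,6,7,9}; col 6 has {2,4,6,7,9}; box has {1,2,3,4,5,6,7,9} → only 8 remains.
R9C7 = 5: row 9 has {1,3,6,7,8,9}; col 7 has {1,2,4,6,8,9}; box has {1,2,3,4,6,7,8,9} → only 5 remains.
R2C4 = 1: row 2 has {4,6,8}; col 4 has {3,4,5,6,7,9}; box has {2,4,6,7,9} → only 1 remains.
R3C1 = 6: row 3 has {1,2,3,4,5,7,8,9}; col 1 has {1,3,5,8}; box has {3,8} → only 6 remains.
R4C4 = 2: row 4 has {3,4,5,6,7,8}; col 4 has {1,3,4,5,6,7,9}; box has {3,4,5,6,7,8,9} → only 2 remains.
R4C6 = 1: row 4 has {2,3,4,5,6,7,8}; col 6 has {2,4,6,7,8,9}; box has {2,3,4,5,6,7,8,9} → only 1 remains.
R6C2 = 4: row 6 has {1,2,3,5,6,7,8,9}; col 2 has {3,5,8}; box has {1,3,5,7,8} → only 4 remains.
R7C1 = 7: row 7 has {2,3,4,5,6,8,9}; col 1 has {1,3,5,6,8}; box has {3,5,8} → only 7 remains.
R7C2 = 1: row 7 has {2,3,4,5,6,7,8,9}; col 2 has {3,4,5,8}; box has {3,5,7,8} → only 1 remains.
R8C1 = 9: row 8 has {1,2,3,4,5,7,8}; col 1 has {1,3,5,6,7,8}; box has {1,3,5,7,8} → only 9 remains.
R8C3 = 6: row 8 has {1,2,3,4,5,7,8,9}; col 3 has {3,7,8}; box has {1,3,5,7,8,9} → only 6 remains.
R9C2 = 2: row 9 has {1,3,5,6,7,8,9}; col 2 has {1,3,4,5,8}; box has {1,3,5,6,7,8,9} → only 2 remains.
R9C3 = 4: row 9 has {1,2,3,5,6,7,8,9}; col 3 has {3,6,7,8}; box has {1,2,3,5,6,7,8,9} → only 4 remains.
R1C1 = 4: row 1 has {2,6,9}; col 1 has {1,3,5,6,7,8,9}; box has {3,6,8} → only 4 remains.
R1C2 = 7: row 1 has {2,4,6,9}; col 2 has {1,2,3,4,5,8}; box has {3,4,6,8} → only 7 remains.
R1C4 = 8: row 1 has {2,4,6,7,9}; col 4 has {1,2,3,4,5,6,7,9}; box has {1,2,4,6,7,9} → only 8 remains.
R1C7 = 3: row 1 has {2,4,6,7,8,9}; col 7 has {1,2,4,5,6,8,9}; box has {1,2,4,5,6,8,9} → only 3 remains.
R2C1 = 2: row 2 has {1,4,6,8}; col 1 has {1,3,4,5,6,7,8,9}; box has {3,4,6,7,8} → only 2 remains.
R2C2 = 9: row 2 has {1,2,4,6,8}; col 2 has {1,2,3,4,5,7,8}; box has {2,3,4,6,7,8} → only 9 remains.
R2C3 = 5: row 2 has {1,2,4,6,8,9}; col 3 has {3,4,6,7,8}; box has {2,3,4,6,7,8,9} → only 5 remains.
R2C6 = 3: row 2 has {1,2,4,5,6,8,9}; col 6 has {1,2,4,6,7,8,9}; box has {1,2,4,6,7,8,9} → only 3 remains.
R2C7 = 7: row 2 has {1,2,3,4,5,6,8,9}; col 7 has {1,2,3,4,5,6,8,9}; box has {1,2,3,4,5,6,8,9} → only 7 remains.
R4C3 = 9: row 4 has {1,2,3,4,5,6,7,8}; col 3 has {3,4,5,6,7,8}; box has {1,3,4,5,7,8} → only 9 remains.
R5C2 = 6: row 5 has {1,3,4,5,7,8,9}; col 2 has {1,2,3,4,5,7,8,9}; box has {1,3,4,5,7,8,9} → only 6 remains.
R5C3 = 2: row 5 has {1,3,4,5,6,7,8,9}; col 3 has {3,4,5,6,7,8,9}; box has {1,3,4,5,6,7,8,9} → only 2 remains.
R1C3 = 1: row 1 has {2,3,4,6,7,8,9}; col 3 has {2,3,4,5,6,7,8,9}; box has {2,3,4,5,6,7,8,9} → only 1 remains.
R1C6 = 5: row 1 has {1,2,3,4,6,7,8,9}; col 6 has {1,2,3,4,6,7,8,9}; box has {1,2,3,4,6,7,8,9} → only 5 remains.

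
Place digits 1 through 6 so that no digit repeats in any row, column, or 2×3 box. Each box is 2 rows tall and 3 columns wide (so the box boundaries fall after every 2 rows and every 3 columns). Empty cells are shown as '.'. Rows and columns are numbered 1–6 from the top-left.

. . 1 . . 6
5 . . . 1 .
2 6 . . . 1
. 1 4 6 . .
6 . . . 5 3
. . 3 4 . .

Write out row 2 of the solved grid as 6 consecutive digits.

row 3, column 3 = 5: row 3 has {1,2,6}; col 3 has {1,3,4}; box has {1,2,4,6} → only 5 remains.
row 3, column 4 = 3: row 3 has {1,2,5,6}; col 4 has {4,6}; box has {1,6} → only 3 remains.
row 3, column 5 = 4: row 3 has {1,2,3,5,6}; col 5 has {1,5}; box has {1,3,6} → only 4 remains.
row 4, column 1 = 3: row 4 has {1,4,6}; col 1 has {2,5,6}; box has {1,2,4,5,6} → only 3 remains.
row 4, column 5 = 2: row 4 has {1,3,4,6}; col 5 has {1,4,5}; box has {1,3,4,6} → only 2 remains.
row 4, column 6 = 5: row 4 has {1,2,3,4,6}; col 6 has {1,3,6}; box has {1,2,3,4,6} → only 5 remains.
row 5, column 3 = 2: row 5 has {3,5,6}; col 3 has {1,3,4,5}; box has {3,6} → only 2 remains.
row 5, column 4 = 1: row 5 has {2,3,5,6}; col 4 has {3,4,6}; box has {3,4,5} → only 1 remains.
row 6, column 1 = 1: row 6 has {3,4}; col 1 has {2,3,5,6}; box has {2,3,6} → only 1 remains.
row 6, column 2 = 5: row 6 has {1,3,4}; col 2 has {1,6}; box has {1,2,3,6} → only 5 remains.
row 6, column 5 = 6: row 6 has {1,3,4,5}; col 5 has {1,2,4,5}; box has {1,3,4,5} → only 6 remains.
row 6, column 6 = 2: row 6 has {1,3,4,5,6}; col 6 has {1,3,5,6}; box has {1,3,4,5,6} → only 2 remains.
row 1, column 1 = 4: row 1 has {1,6}; col 1 has {1,2,3,5,6}; box has {1,5} → only 4 remains.
row 1, column 5 = 3: row 1 has {1,4,6}; col 5 has {1,2,4,5,6}; box has {1,6} → only 3 remains.
row 2, column 3 = 6: row 2 has {1,5}; col 3 has {1,2,3,4,5}; box has {1,4,5} → only 6 remains.
row 2, column 4 = 2: row 2 has {1,5,6}; col 4 has {1,3,4,6}; box has {1,3,6} → only 2 remains.
row 2, column 6 = 4: row 2 has {1,2,5,6}; col 6 has {1,2,3,5,6}; box has {1,2,3,6} → only 4 remains.
row 5, column 2 = 4: row 5 has {1,2,3,5,6}; col 2 has {1,5,6}; box has {1,2,3,5,6} → only 4 remains.
row 1, column 2 = 2: row 1 has {1,3,4,6}; col 2 has {1,4,5,6}; box has {1,4,5,6} → only 2 remains.
row 1, column 4 = 5: row 1 has {1,2,3,4,6}; col 4 has {1,2,3,4,6}; box has {1,2,3,4,6} → only 5 remains.
row 2, column 2 = 3: row 2 has {1,2,4,5,6}; col 2 has {1,2,4,5,6}; box has {1,2,4,5,6} → only 3 remains.

536214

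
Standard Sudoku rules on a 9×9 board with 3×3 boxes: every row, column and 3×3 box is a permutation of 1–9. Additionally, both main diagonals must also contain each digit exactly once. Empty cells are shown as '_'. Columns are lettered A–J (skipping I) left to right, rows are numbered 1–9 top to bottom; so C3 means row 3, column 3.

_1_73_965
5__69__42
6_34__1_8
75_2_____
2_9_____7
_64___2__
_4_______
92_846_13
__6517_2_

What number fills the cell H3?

7

H3 = 7: row 3 has {1,3,4,6,8}; col 8 has {1,2,4,6}; box has {1,2,4,5,6,8,9} → only 7 remains.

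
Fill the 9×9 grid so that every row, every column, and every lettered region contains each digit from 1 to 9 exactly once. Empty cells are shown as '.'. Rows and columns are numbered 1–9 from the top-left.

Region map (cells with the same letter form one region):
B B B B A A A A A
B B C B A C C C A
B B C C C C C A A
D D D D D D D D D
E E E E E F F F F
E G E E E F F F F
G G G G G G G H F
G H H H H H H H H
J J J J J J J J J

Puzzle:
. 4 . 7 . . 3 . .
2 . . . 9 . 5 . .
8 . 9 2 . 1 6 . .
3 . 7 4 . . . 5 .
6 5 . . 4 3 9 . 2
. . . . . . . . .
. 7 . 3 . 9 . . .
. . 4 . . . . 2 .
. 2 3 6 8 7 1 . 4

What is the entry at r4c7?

8

r2c3 = 8 (sole candidate).
r2c4 = 1 (sole candidate).
r2c6 = 4 (sole candidate).
r3c2 = 3 (sole candidate).
r3c5 = 7 (sole candidate).
r3c8 = 4 (sole candidate).
r3c9 = 5 (sole candidate).
r5c3 = 1 (sole candidate).
r5c4 = 8 (sole candidate).
r5c8 = 7 (sole candidate).
r6c3 = 2 (sole candidate).
r6c4 = 9 (sole candidate).
r6c5 = 3 (sole candidate).
r8c4 = 5 (sole candidate).
r9c8 = 9 (sole candidate).
r2c2 = 6 (sole candidate).
r2c8 = 3 (sole candidate).
r2c9 = 7 (sole candidate).
r6c1 = 7 (sole candidate).
r8c1 = 1 (sole candidate).
r8c5 = 6 (sole candidate).
r8c6 = 8 (sole candidate).
r8c7 = 7 (sole candidate).
r9c1 = 5 (sole candidate).
r1c1 = 9 (sole candidate).
r1c3 = 5 (sole candidate).
r6c2 = 8 (sole candidate).
r6c7 = 4 (sole candidate).
r7c1 = 4 (sole candidate).
r7c3 = 6 (sole candidate).
r7c7 = 2 (sole candidate).
r7c8 = 1 (sole candidate).
r7c9 = 8 (sole candidate).
r8c2 = 9 (sole candidate).
r8c9 = 3 (sole candidate).
r4c2 = 1 (sole candidate).
r4c5 = 2 (sole candidate).
r4c6 = 6 (sole candidate).
r4c7 = 8: row 4 has {1,2,3,4,5,6,7}; col 7 has {1,2,3,4,5,6,7,9}; region has {1,2,3,4,5,6,7} → only 8 remains.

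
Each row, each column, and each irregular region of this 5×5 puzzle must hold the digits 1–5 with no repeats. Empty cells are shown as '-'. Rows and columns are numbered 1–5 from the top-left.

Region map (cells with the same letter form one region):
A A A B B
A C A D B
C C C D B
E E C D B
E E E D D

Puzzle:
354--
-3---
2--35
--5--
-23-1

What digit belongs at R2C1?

R1C5 = 2: row 1 has {3,4,5}; col 5 has {1,5}; region has {5} → only 2 remains.
R2C1 = 1: row 2 has {3}; col 1 has {2,3}; region has {3,4,5} → only 1 remains.

1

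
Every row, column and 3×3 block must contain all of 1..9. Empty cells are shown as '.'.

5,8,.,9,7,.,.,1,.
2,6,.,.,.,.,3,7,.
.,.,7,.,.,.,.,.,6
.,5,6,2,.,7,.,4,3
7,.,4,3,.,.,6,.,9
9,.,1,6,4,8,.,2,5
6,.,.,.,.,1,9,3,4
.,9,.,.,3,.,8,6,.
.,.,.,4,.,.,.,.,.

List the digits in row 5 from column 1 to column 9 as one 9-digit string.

R1C3 = 3 (sole candidate).
R1C9 = 2 (sole candidate).
R2C3 = 9 (sole candidate).
R2C9 = 8 (sole candidate).
R4C1 = 8 (sole candidate).
R4C7 = 1 (sole candidate).
R5C2 = 2: row 5 has {3,4,6,7,9}; col 2 has {5,6,8,9}; box has {1,4,5,6,7,8,9} → only 2 remains.
R5C6 = 5: row 5 has {2,3,4,6,7,9}; col 6 has {1,7,8}; box has {2,3,4,6,7,8} → only 5 remains.
R5C8 = 8: row 5 has {2,3,4,5,6,7,9}; col 8 has {1,2,3,4,6,7}; box has {1,2,3,4,5,6,9} → only 8 remains.
R6C2 = 3 (sole candidate).
R6C7 = 7 (sole candidate).
R7C2 = 7 (sole candidate).
R8C6 = 2 (sole candidate).
R9C2 = 1 (sole candidate).
R9C8 = 5 (sole candidate).
R9C9 = 7 (sole candidate).
R1C7 = 4 (sole candidate).
R2C6 = 4 (sole candidate).
R3C2 = 4 (sole candidate).
R3C6 = 3 (sole candidate).
R3C7 = 5 (sole candidate).
R3C8 = 9 (sole candidate).
R4C5 = 9 (sole candidate).
R5C5 = 1: row 5 has {2,3,4,5,6,7,8,9}; col 5 has {3,4,7,9}; box has {2,3,4,5,6,7,8,9} → only 1 remains.

724315689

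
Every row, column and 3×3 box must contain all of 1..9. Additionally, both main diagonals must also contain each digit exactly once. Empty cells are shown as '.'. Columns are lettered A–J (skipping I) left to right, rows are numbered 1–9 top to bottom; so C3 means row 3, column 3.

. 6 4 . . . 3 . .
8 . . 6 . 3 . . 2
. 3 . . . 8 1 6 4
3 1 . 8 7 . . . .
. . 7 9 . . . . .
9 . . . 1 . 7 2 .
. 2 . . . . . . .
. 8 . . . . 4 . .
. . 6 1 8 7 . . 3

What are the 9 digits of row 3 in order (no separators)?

239758164

H1 = 8: in row 1, 8 can only go here (every other open cell in that row sees an 8).
C2 = 1: in row 2, 1 can only go here (every other open cell in that row sees a 1).
E2 = 4: in row 2, 4 can only go here (every other open cell in that row sees a 4).
F1 = 1: in row 1, 1 can only go here (every other open cell in that row sees a 1).
H5 = 3: in row 5, 3 can only go here (every other open cell in that row sees a 3).
J5 = 1: in row 5, 1 can only go here (every other open cell in that row sees a 1).
G5 = 8: in row 5, 8 can only go here (every other open cell in that row sees an 8).
D6 = 3: in row 6, 3 can only go here (every other open cell in that row sees a 3).
C6 = 8: in row 6, 8 can only go here (every other open cell in that row sees an 8).
E7 = 3: in row 7, 3 can only go here (every other open cell in that row sees a 3).
J7 = 8: in row 7, 8 can only go here (every other open cell in that row sees an 8).
C8 = 3: in row 8, 3 can only go here (every other open cell in that row sees a 3).
G9 = 2: in row 9, 2 can only go here (every other open cell in that row sees a 2).
A5 = 6: in column 1, 6 can only go here (every other open cell in that column sees a 6).
B2 = 7: in column 2, 7 can only go here (every other open cell in that column sees a 7).
D3 = 7: in row 3, 7 can only go here (every other open cell in that row sees a 7).
J1 = 7: in row 1, 7 can only go here (every other open cell in that row sees a 7).
E1 = 9: in row 1, 9 can only go here (every other open cell in that row sees a 9).
C3 = 9: in row 3, 9 can only go here (every other open cell in that row sees a 9).
C7 = 5: row 7 has {2,3,8}; col 3 has {1,3,4,6,7,8,9}; box has {2,3,6,8}; anti-diagonal has {1,3,7,8} → only 5 remains.
D7 = 4: row 7 has {2,3,5,8}; col 4 has {1,3,6,7,8,9}; box has {1,3,7,8} → only 4 remains.
G7 = 6: row 7 has {2,3,4,5,8}; col 7 has {1,2,3,4,7,8}; box has {2,3,4,8}; main diagonal has {3,7,8,9} → only 6 remains.
A9 = 4: row 9 has {1,2,3,6,7,8}; col 1 has {3,6,8,9}; box has {2,3,5,6,8}; anti-diagonal has {1,3,5,7,8} → only 4 remains.
B9 = 9: row 9 has {1,2,3,4,6,7,8}; col 2 has {1,2,3,6,7,8}; box has {2,3,4,5,6,8} → only 9 remains.
H9 = 5: row 9 has {1,2,3,4,6,7,8,9}; col 8 has {2,3,6,8}; box has {2,3,4,6,8} → only 5 remains.
H2 = 9: row 2 has {1,2,3,4,6,7,8}; col 8 has {2,3,5,6,8}; box has {1,2,3,4,6,7,8}; anti-diagonal has {1,3,4,5,7,8} → only 9 remains.
C4 = 2: row 4 has {1,3,7,8}; col 3 has {1,3,4,5,6,7,8,9}; box has {1,3,6,7,8,9} → only 2 remains.
F4 = 6: row 4 has {1,2,3,7,8}; col 6 has {1,3,7,8}; box has {1,3,7,8,9}; anti-diagonal has {1,3,4,5,7,8,9} → only 6 remains.
H4 = 4: row 4 has {1,2,3,6,7,8}; col 8 has {2,3,5,6,8,9}; box has {1,2,3,7,8} → only 4 remains.
E5 = 2: row 5 has {1,3,6,7,8,9}; col 5 has {1,3,4,7,8,9}; box has {1,3,6,7,8,9}; main diagonal has {3,6,7,8,9}; anti-diagonal has {1,3,4,5,6,7,8,9} → only 2 remains.
F7 = 9: row 7 has {2,3,4,5,6,8}; col 6 has {1,3,6,7,8}; box has {1,3,4,7,8} → only 9 remains.
H8 = 1: row 8 has {3,4,8}; col 8 has {2,3,4,5,6,8,9}; box has {2,3,4,5,6,8}; main diagonal has {2,3,6,7,8,9} → only 1 remains.
J8 = 9: row 8 has {1,3,4,8}; col 9 has {1,2,3,4,7,8}; box has {1,2,3,4,5,6,8} → only 9 remains.
A1 = 5: row 1 has {1,3,4,6,7,8,9}; col 1 has {3,4,6,8,9}; box has {1,3,4,6,7,8,9}; main diagonal has {1,2,3,6,7,8,9} → only 5 remains.
D1 = 2: row 1 has {1,3,4,5,6,7,8,9}; col 4 has {1,3,4,6,7,8,9}; box has {1,3,4,6,7,8,9} → only 2 remains.
G2 = 5: row 2 has {1,2,3,4,6,7,8,9}; col 7 has {1,2,3,4,6,7,8}; box has {1,2,3,4,6,7,8,9} → only 5 remains.
A3 = 2: row 3 has {1,3,4,6,7,8,9}; col 1 has {3,4,5,6,8,9}; box has {1,3,4,5,6,7,8,9} → only 2 remains.
E3 = 5: row 3 has {1,2,3,4,6,7,8,9}; col 5 has {1,2,3,4,7,8,9}; box has {1,2,3,4,6,7,8,9} → only 5 remains.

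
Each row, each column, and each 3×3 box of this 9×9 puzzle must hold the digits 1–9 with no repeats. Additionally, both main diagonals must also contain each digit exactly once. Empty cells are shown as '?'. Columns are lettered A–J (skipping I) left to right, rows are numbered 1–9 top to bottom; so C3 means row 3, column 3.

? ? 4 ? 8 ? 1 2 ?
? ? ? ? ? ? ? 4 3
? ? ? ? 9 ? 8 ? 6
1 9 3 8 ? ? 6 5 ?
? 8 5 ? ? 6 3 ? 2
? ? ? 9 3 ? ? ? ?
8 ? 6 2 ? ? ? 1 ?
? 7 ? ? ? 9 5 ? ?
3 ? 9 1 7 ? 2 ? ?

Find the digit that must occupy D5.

7

J1 = 5: row 1 has {1,2,4,8}; col 9 has {2,3,6}; box has {1,2,3,4,6,8}; anti-diagonal has {3,4,6,7,8,9} → only 5 remains.
H3 = 7: row 3 has {6,8,9}; col 8 has {1,2,4,5}; box has {1,2,3,4,5,6,8} → only 7 remains.
F4 = 2: row 4 has {1,3,5,6,8,9}; col 6 has {6,9}; box has {3,6,8,9}; anti-diagonal has {3,4,5,6,7,8,9} → only 2 remains.
E5 = 1: row 5 has {2,3,5,6,8}; col 5 has {3,7,8,9}; box has {2,3,6,8,9}; main diagonal has {8}; anti-diagonal has {2,3,4,5,6,7,8,9} → only 1 remains.
H5 = 9: row 5 has {1,2,3,5,6,8}; col 8 has {1,2,4,5,7}; box has {2,3,5,6} → only 9 remains.
H6 = 8: row 6 has {3,9}; col 8 has {1,2,4,5,7,9}; box has {2,3,5,6,9} → only 8 remains.
H9 = 6: row 9 has {1,2,3,7,9}; col 8 has {1,2,4,5,7,8,9}; box has {1,2,5} → only 6 remains.
J9 = 4: row 9 has {1,2,3,6,7,9}; col 9 has {2,3,5,6}; box has {1,2,5,6}; main diagonal has {1,8} → only 4 remains.
G2 = 9: row 2 has {3,4}; col 7 has {1,2,3,5,6,8}; box has {1,2,3,4,5,6,7,8} → only 9 remains.
C3 = 2: row 3 has {6,7,8,9}; col 3 has {3,4,5,6,9}; box has {4}; main diagonal has {1,4,8} → only 2 remains.
E4 = 4: row 4 has {1,2,3,5,6,8,9}; col 5 has {1,3,7,8,9}; box has {1,2,3,6,8,9} → only 4 remains.
J4 = 7: row 4 has {1,2,3,4,5,6,8,9}; col 9 has {2,3,4,5,6}; box has {2,3,5,6,8,9} → only 7 remains.
D5 = 7: row 5 has {1,2,3,5,6,8,9}; col 4 has {1,2,8,9}; box has {1,2,3,4,6,8,9} → only 7 remains.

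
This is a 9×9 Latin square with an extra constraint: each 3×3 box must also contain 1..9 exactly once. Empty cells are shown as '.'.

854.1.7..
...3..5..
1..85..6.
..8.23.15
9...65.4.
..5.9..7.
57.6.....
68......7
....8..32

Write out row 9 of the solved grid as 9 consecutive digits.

row 9, column 1 = 4: row 9 has {2,3,8}; col 1 has {1,5,6,8,9}; box has {5,6,7,8} → only 4 remains.
row 4, column 1 = 7: row 4 has {1,2,3,5,8}; col 1 has {1,4,5,6,8,9}; box has {5,8,9} → only 7 remains.
row 4, column 4 = 4: row 4 has {1,2,3,5,7,8}; col 4 has {3,6,8}; box has {2,3,5,6,9} → only 4 remains.
row 6, column 4 = 1: row 6 has {5,7,9}; col 4 has {3,4,6,8}; box has {2,3,4,5,6,9} → only 1 remains.
row 6, column 6 = 8: row 6 has {1,5,7,9}; col 6 has {3,5}; box has {1,2,3,4,5,6,9} → only 8 remains.
row 2, column 1 = 2: row 2 has {3,5}; col 1 has {1,4,5,6,7,8,9}; box has {1,4,5,8} → only 2 remains.
row 4, column 2 = 6: row 4 has {1,2,3,4,5,7,8}; col 2 has {5,7,8}; box has {5,7,8,9} → only 6 remains.
row 4, column 7 = 9: row 4 has {1,2,3,4,5,6,7,8}; col 7 has {5,7}; box has {1,4,5,7} → only 9 remains.
row 5, column 4 = 7: row 5 has {4,5,6,9}; col 4 has {1,3,4,6,8}; box has {1,2,3,4,5,6,8,9} → only 7 remains.
row 6, column 1 = 3: row 6 has {1,5,7,8,9}; col 1 has {1,2,4,5,6,7,8,9}; box has {5,6,7,8,9} → only 3 remains.
row 6, column 9 = 6: row 6 has {1,3,5,7,8,9}; col 9 has {2,5,7}; box has {1,4,5,7,9} → only 6 remains.
row 2, column 2 = 9: row 2 has {2,3,5}; col 2 has {5,6,7,8}; box has {1,2,4,5,8} → only 9 remains.
row 2, column 8 = 8: row 2 has {2,3,5,9}; col 8 has {1,3,4,6,7}; box has {5,6,7} → only 8 remains.
row 3, column 2 = 3: row 3 has {1,5,6,8}; col 2 has {5,6,7,8,9}; box has {1,2,4,5,8,9} → only 3 remains.
row 3, column 3 = 7: row 3 has {1,3,5,6,8}; col 3 has {4,5,8}; box has {1,2,3,4,5,8,9} → only 7 remains.
row 6, column 7 = 2: row 6 has {1,3,5,6,7,8,9}; col 7 has {5,7,9}; box has {1,4,5,6,7,9} → only 2 remains.
row 7, column 8 = 9: row 7 has {5,6,7}; col 8 has {1,3,4,6,7,8}; box has {2,3,7} → only 9 remains.
row 8, column 8 = 5: row 8 has {6,7,8}; col 8 has {1,3,4,6,7,8,9}; box has {2,3,7,9} → only 5 remains.
row 9, column 2 = 1: row 9 has {2,3,4,8}; col 2 has {3,5,6,7,8,9}; box has {4,5,6,7,8} → only 1 remains.
row 9, column 3 = 9: row 9 has {1,2,3,4,8}; col 3 has {4,5,7,8}; box has {1,4,5,6,7,8} → only 9 remains.
row 9, column 4 = 5: row 9 has {1,2,3,4,8,9}; col 4 has {1,3,4,6,7,8}; box has {6,8} → only 5 remains.
row 9, column 6 = 7: row 9 has {1,2,3,4,5,8,9}; col 6 has {3,5,8}; box has {5,6,8} → only 7 remains.
row 9, column 7 = 6: row 9 has {1,2,3,4,5,7,8,9}; col 7 has {2,5,7,9}; box has {2,3,5,7,9} → only 6 remains.

419587632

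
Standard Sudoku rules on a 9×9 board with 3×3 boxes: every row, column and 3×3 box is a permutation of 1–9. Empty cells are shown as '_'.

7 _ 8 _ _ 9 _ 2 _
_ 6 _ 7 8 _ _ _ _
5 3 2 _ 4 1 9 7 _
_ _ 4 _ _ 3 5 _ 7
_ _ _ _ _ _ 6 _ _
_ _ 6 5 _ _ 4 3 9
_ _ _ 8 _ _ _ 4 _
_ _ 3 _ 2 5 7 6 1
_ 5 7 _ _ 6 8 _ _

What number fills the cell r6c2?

r2c6 = 2 (sole candidate).
r3c4 = 6 (sole candidate).
r3c9 = 8 (sole candidate).
r5c9 = 2 (sole candidate).
r7c6 = 7 (sole candidate).
r9c8 = 9 (sole candidate).
r9c9 = 3 (sole candidate).
r1c4 = 3 (sole candidate).
r1c5 = 5 (sole candidate).
r1c7 = 1 (sole candidate).
r2c7 = 3 (sole candidate).
r2c8 = 5 (sole candidate).
r2c9 = 4 (sole candidate).
r6c6 = 8 (sole candidate).
r7c7 = 2 (sole candidate).
r7c9 = 5 (sole candidate).
r9c5 = 1 (sole candidate).
r1c2 = 4 (sole candidate).
r1c9 = 6 (sole candidate).
r5c6 = 4 (sole candidate).
r6c5 = 7 (sole candidate).
r9c4 = 4 (sole candidate).
r5c5 = 9 (sole candidate).
r7c5 = 3 (sole candidate).
r8c4 = 9 (sole candidate).
r9c1 = 2 (sole candidate).
r4c5 = 6 (sole candidate).
r5c4 = 1 (sole candidate).
r5c8 = 8 (sole candidate).
r6c1 = 1 (sole candidate).
r6c2 = 2: row 6 has {1,3,4,5,6,7,8,9}; col 2 has {3,4,5,6}; box has {1,4,6} → only 2 remains.

2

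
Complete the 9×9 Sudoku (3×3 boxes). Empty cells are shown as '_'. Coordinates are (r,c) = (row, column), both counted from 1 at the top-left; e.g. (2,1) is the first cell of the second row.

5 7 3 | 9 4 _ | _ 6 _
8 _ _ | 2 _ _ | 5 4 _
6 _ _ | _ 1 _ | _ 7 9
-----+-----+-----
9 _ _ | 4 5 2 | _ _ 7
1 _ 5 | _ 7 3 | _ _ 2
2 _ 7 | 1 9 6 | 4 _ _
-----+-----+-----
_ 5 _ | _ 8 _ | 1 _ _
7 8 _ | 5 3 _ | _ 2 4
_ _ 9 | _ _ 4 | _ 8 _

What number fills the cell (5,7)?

(1,6) = 8 (sole candidate).
(1,7) = 2 (sole candidate).
(1,9) = 1 (sole candidate).
(2,3) = 1 (sole candidate).
(2,5) = 6 (sole candidate).
(2,6) = 7 (sole candidate).
(2,9) = 3 (sole candidate).
(3,4) = 3 (sole candidate).
(3,6) = 5 (sole candidate).
(3,7) = 8 (sole candidate).
(5,4) = 8 (sole candidate).
(5,8) = 9 (sole candidate).
(6,2) = 3 (sole candidate).
(6,8) = 5 (sole candidate).
(6,9) = 8 (sole candidate).
(7,6) = 9 (sole candidate).
(7,8) = 3 (sole candidate).
(7,9) = 6 (sole candidate).
(8,3) = 6 (sole candidate).
(8,6) = 1 (sole candidate).
(8,7) = 9 (sole candidate).
(9,1) = 3 (sole candidate).
(9,5) = 2 (sole candidate).
(9,7) = 7 (sole candidate).
(9,9) = 5 (sole candidate).
(2,2) = 9 (sole candidate).
(4,2) = 6 (sole candidate).
(4,3) = 8 (sole candidate).
(4,7) = 3 (sole candidate).
(4,8) = 1 (sole candidate).
(5,2) = 4 (sole candidate).
(5,7) = 6: row 5 has {1,2,3,4,5,7,8,9}; col 7 has {1,2,3,4,5,7,8,9}; box has {1,2,3,4,5,7,8,9} → only 6 remains.

6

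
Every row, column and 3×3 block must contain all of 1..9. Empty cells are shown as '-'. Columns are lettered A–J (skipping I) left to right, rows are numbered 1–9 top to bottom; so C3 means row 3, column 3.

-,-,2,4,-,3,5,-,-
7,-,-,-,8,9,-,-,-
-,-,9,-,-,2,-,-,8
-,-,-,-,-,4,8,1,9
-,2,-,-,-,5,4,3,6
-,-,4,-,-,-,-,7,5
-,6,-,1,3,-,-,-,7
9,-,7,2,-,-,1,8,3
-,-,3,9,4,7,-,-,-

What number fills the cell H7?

J1 = 1 (sole candidate).
G6 = 2 (sole candidate).
F7 = 8 (sole candidate).
G7 = 9 (sole candidate).
F8 = 6 (sole candidate).
G9 = 6 (sole candidate).
J9 = 2 (sole candidate).
B1 = 8 (sole candidate).
G2 = 3 (sole candidate).
J2 = 4 (sole candidate).
G3 = 7 (sole candidate).
H3 = 6 (sole candidate).
F6 = 1 (sole candidate).
C7 = 5 (sole candidate).
H7 = 4: row 7 has {1,3,5,6,7,8,9}; col 8 has {1,3,6,7,8}; box has {1,2,3,6,7,8,9} → only 4 remains.

4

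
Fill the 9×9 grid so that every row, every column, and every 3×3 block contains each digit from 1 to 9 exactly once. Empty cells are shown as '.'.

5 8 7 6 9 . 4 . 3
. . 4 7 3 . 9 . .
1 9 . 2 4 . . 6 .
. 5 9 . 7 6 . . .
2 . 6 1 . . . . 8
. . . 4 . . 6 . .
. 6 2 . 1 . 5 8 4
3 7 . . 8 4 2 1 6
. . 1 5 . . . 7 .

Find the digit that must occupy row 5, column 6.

9

row 1, column 6 = 1: row 1 has {3,4,5,6,7,8,9}; col 6 has {4,6}; box has {2,3,4,6,7,9} → only 1 remains.
row 1, column 8 = 2: row 1 has {1,3,4,5,6,7,8,9}; col 8 has {1,6,7,8}; box has {3,4,6,9} → only 2 remains.
row 2, column 1 = 6: row 2 has {3,4,7,9}; col 1 has {1,2,3,5}; box has {1,4,5,7,8,9} → only 6 remains.
row 2, column 2 = 2: row 2 has {3,4,6,7,9}; col 2 has {5,6,7,8,9}; box has {1,4,5,6,7,8,9} → only 2 remains.
row 2, column 8 = 5: row 2 has {2,3,4,6,7,9}; col 8 has {1,2,6,7,8}; box has {2,3,4,6,9} → only 5 remains.
row 2, column 9 = 1: row 2 has {2,3,4,5,6,7,9}; col 9 has {3,4,6,8}; box has {2,3,4,5,6,9} → only 1 remains.
row 3, column 3 = 3: row 3 has {1,2,4,6,9}; col 3 has {1,2,4,6,7,9}; box has {1,2,4,5,6,7,8,9} → only 3 remains.
row 3, column 9 = 7: row 3 has {1,2,3,4,6,9}; col 9 has {1,3,4,6,8}; box has {1,2,3,4,5,6,9} → only 7 remains.
row 4, column 9 = 2: row 4 has {5,6,7,9}; col 9 has {1,3,4,6,7,8}; box has {6,8} → only 2 remains.
row 5, column 5 = 5: row 5 has {1,2,6,8}; col 5 has {1,3,4,7,8,9}; box has {1,4,6,7} → only 5 remains.
row 6, column 3 = 8: row 6 has {4,6}; col 3 has {1,2,3,4,6,7,9}; box has {2,5,6,9} → only 8 remains.
row 6, column 5 = 2: row 6 has {4,6,8}; col 5 has {1,3,4,5,7,8,9}; box has {1,4,5,6,7} → only 2 remains.
row 7, column 1 = 9: row 7 has {1,2,4,5,6,8}; col 1 has {1,2,3,5,6}; box has {1,2,3,6,7} → only 9 remains.
row 7, column 4 = 3: row 7 has {1,2,4,5,6,8,9}; col 4 has {1,2,4,5,6,7}; box has {1,4,5,8} → only 3 remains.
row 7, column 6 = 7: row 7 has {1,2,3,4,5,6,8,9}; col 6 has {1,4,6}; box has {1,3,4,5,8} → only 7 remains.
row 8, column 3 = 5: row 8 has {1,2,3,4,6,7,8}; col 3 has {1,2,3,4,6,7,8,9}; box has {1,2,3,6,7,9} → only 5 remains.
row 8, column 4 = 9: row 8 has {1,2,3,4,5,6,7,8}; col 4 has {1,2,3,4,5,6,7}; box has {1,3,4,5,7,8} → only 9 remains.
row 9, column 2 = 4: row 9 has {1,5,7}; col 2 has {2,5,6,7,8,9}; box has {1,2,3,5,6,7,9} → only 4 remains.
row 9, column 5 = 6: row 9 has {1,4,5,7}; col 5 has {1,2,3,4,5,7,8,9}; box has {1,3,4,5,7,8,9} → only 6 remains.
row 9, column 6 = 2: row 9 has {1,4,5,6,7}; col 6 has {1,4,6,7}; box has {1,3,4,5,6,7,8,9} → only 2 remains.
row 9, column 7 = 3: row 9 has {1,2,4,5,6,7}; col 7 has {2,4,5,6,9}; box has {1,2,4,5,6,7,8} → only 3 remains.
row 9, column 9 = 9: row 9 has {1,2,3,4,5,6,7}; col 9 has {1,2,3,4,6,7,8}; box has {1,2,3,4,5,6,7,8} → only 9 remains.
row 2, column 6 = 8: row 2 has {1,2,3,4,5,6,7,9}; col 6 has {1,2,4,6,7}; box has {1,2,3,4,6,7,9} → only 8 remains.
row 3, column 6 = 5: row 3 has {1,2,3,4,6,7,9}; col 6 has {1,2,4,6,7,8}; box has {1,2,3,4,6,7,8,9} → only 5 remains.
row 3, column 7 = 8: row 3 has {1,2,3,4,5,6,7,9}; col 7 has {2,3,4,5,6,9}; box has {1,2,3,4,5,6,7,9} → only 8 remains.
row 4, column 1 = 4: row 4 has {2,5,6,7,9}; col 1 has {1,2,3,5,6,9}; box has {2,5,6,8,9} → only 4 remains.
row 4, column 4 = 8: row 4 has {2,4,5,6,7,9}; col 4 has {1,2,3,4,5,6,7,9}; box has {1,2,4,5,6,7} → only 8 remains.
row 4, column 7 = 1: row 4 has {2,4,5,6,7,8,9}; col 7 has {2,3,4,5,6,8,9}; box has {2,6,8} → only 1 remains.
row 4, column 8 = 3: row 4 has {1,2,4,5,6,7,8,9}; col 8 has {1,2,5,6,7,8}; box has {1,2,6,8} → only 3 remains.
row 5, column 2 = 3: row 5 has {1,2,5,6,8}; col 2 has {2,4,5,6,7,8,9}; box has {2,4,5,6,8,9} → only 3 remains.
row 5, column 6 = 9: row 5 has {1,2,3,5,6,8}; col 6 has {1,2,4,5,6,7,8}; box has {1,2,4,5,6,7,8} → only 9 remains.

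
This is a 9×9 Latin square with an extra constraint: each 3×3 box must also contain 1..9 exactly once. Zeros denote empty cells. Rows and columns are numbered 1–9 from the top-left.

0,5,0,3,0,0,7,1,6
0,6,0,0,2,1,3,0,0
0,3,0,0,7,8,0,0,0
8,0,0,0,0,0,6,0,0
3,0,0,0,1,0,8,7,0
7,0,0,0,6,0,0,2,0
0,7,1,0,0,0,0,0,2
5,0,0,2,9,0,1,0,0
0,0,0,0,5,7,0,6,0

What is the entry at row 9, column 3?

row 1, column 5 = 4 (sole candidate).
row 1, column 6 = 9 (sole candidate).
row 2, column 4 = 5 (sole candidate).
row 3, column 4 = 6 (sole candidate).
row 4, column 5 = 3 (sole candidate).
row 7, column 5 = 8 (sole candidate).
row 1, column 1 = 2 (sole candidate).
row 1, column 3 = 8 (sole candidate).
row 7, column 4 = 4 (sole candidate).
row 9, column 4 = 1 (sole candidate).
row 5, column 4 = 9 (sole candidate).
row 6, column 4 = 8 (sole candidate).
row 4, column 4 = 7 (sole candidate).
row 2, column 3 = 7 (hidden single in row 2).
row 3, column 1 = 1 (hidden single in row 3).
row 3, column 7 = 2 (hidden single in row 3).
row 5, column 3 = 6 (hidden single in row 5).
row 6, column 9 = 3 (hidden single in row 6).
row 6, column 2 = 1 (hidden single in row 6).
row 4, column 9 = 1 (hidden single in row 4).
row 8, column 6 = 6 (hidden single in row 8).
row 8, column 9 = 7 (hidden single in row 8).
row 7, column 6 = 3 (sole candidate).
row 7, column 1 = 6 (hidden single in row 7).
row 9, column 3 = 3: in row 9, 3 can only go here (every other open cell in that row sees a 3).

3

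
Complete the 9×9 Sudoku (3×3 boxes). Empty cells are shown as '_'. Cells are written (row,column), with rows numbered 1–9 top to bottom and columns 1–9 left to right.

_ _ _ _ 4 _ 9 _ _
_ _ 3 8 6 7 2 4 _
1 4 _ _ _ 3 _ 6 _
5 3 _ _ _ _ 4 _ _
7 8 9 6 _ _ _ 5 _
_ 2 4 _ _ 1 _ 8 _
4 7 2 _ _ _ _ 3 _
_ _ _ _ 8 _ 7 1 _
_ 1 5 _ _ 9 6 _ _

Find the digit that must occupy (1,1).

(1,8) = 7 (sole candidate).
(2,1) = 9 (sole candidate).
(2,2) = 5 (sole candidate).
(2,9) = 1 (sole candidate).
(6,1) = 6 (sole candidate).
(6,7) = 3 (sole candidate).
(8,1) = 3 (sole candidate).
(8,3) = 6 (sole candidate).
(9,1) = 8 (sole candidate).
(9,8) = 2 (sole candidate).
(9,9) = 4 (sole candidate).
(1,1) = 2: row 1 has {4,7,9}; col 1 has {1,3,4,5,6,7,8,9}; box has {1,3,4,5,9} → only 2 remains.

2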